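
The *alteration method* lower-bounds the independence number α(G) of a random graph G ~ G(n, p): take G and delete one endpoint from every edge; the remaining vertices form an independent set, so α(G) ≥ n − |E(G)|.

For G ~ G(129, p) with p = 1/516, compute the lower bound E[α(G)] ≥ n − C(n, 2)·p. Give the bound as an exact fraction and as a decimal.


E[|E(G)|] = C(129, 2)·p = 8256 · (1/516) = 16.
E[α(G)] ≥ n − E[|E(G)|] = 129 − 16 = 113.
Numerically: ≈ 113.000000.
(This is only a lower bound; the true E[α(G)] may be larger.)

E[α(G)] ≥ 113 ≈ 113.000000.


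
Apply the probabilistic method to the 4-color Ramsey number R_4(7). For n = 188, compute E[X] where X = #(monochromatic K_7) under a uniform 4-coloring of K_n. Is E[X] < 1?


E[X] = C(188, 7) · 4^{1 − 21} = 1470936391496 · 4^{−20} = 1470936391496/1099511627776.
As a reduced fraction: E[X] = 183867048937/137438953472 ≈ 1.337809.
Is E[X] < 1? NO.
Since E[X] ≥ 1, the first-moment bound is inconclusive at n = 188; it does NOT by itself certify R_4(7) > 188.

E[X] = 183867048937/137438953472 ≈ 1.337809; E[X] ≥ 1; first-moment method inconclusive here.


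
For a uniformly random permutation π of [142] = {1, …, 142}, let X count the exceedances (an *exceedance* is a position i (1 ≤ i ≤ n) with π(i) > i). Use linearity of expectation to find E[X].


Write X = Σ_{i=1}^{142} X_i, where X_i = 1_{π(i) > i}.
For each fixed i, π(i) is uniform over {1, …, 142} (marginal of a uniform permutation), so P[π(i) > i] = (n − i)/n. Summing: Σ_{i=1}^{142} (n − i)/n = (0 + 1 + … + 141)/142 = 142(142 − 1)/(2·142) = (142 − 1)/2.
Hence E[X] = Σ_{i=1}^{142} (142 − i)/142 = 141/2 ≈ 70.50000.

E[X] = 141/2 = 70.50000.


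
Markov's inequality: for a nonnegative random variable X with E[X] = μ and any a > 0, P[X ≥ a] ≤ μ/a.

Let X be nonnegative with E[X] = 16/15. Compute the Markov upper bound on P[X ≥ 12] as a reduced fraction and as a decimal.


μ = E[X] = 16/15, a = 12.
Markov: P[X ≥ 12] ≤ μ/a = (16/15)/12 = 4/45.
Numerically: ≈ 0.088889.
(Since a = 12 > μ = 1.066667, the bound 4/45 is < 1 and informative.)

P[X ≥ 12] ≤ 4/45 ≈ 0.088889.


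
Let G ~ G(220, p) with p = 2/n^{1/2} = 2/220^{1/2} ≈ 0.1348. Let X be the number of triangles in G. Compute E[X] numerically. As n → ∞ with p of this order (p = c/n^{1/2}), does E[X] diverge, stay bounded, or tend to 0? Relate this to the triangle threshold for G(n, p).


Number of potential triangles: C(220, 3) = 1750540.
Each occurs with probability p³ ≈ (0.1348)³ ≈ 2.451636e-03.
By linearity: E[X] = C(220, 3)·p³ ≈ 1750540 · 2.451636e-03 ≈ 4291.6866.
Since α = 1/2 < 1, p = c/n^{1/2} ≫ 1/n is above the triangle threshold p ~ 1/n. Asymptotically E[X] ~ (c³/6)·n^{3(1−α)} = (2³/6)·n^{1.5} → ∞; triangles are abundant w.h.p.

E[X] ≈ 4291.6866; in regime p = Θ(1/n^{1/2}) E[X] diverges (above the triangle threshold p ~ 1/n).


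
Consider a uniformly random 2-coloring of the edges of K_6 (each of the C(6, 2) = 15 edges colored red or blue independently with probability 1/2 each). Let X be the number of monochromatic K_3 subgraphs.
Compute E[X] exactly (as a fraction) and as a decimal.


Let X = Σ_S X_S over the C(6, 3) = 20 subsets S of size 3, where X_S = 1 if the K_3 on S is monochromatic.
For a fixed S, the K_3 on S has C(3, 2) = 3 edges. P[all 3 edges red] = (1/2)^3, and likewise for blue, so P[monochromatic] = 2·(1/2)^3 = 2^{1 − 3} = 1/4.
By linearity: E[X] = C(6, 3) · 2^{1 − 3} = 20 · 1/4 = 5.
Numerically: E[X] ≈ 5.000.

E[X] = C(6,3)·2^(1−C(3,2)) = 5 ≈ 5.000.


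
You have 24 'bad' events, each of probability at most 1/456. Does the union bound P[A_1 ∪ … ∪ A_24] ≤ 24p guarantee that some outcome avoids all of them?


Union bound: P[∪_{i=1}^{24} A_i] ≤ Σ_i P[A_i] ≤ 24·p = 24·(1/456) = 1/19.
Numerically: 1/19 ≈ 0.0526.
Is 1/19 < 1? YES.
Since P[∪ A_i] ≤ 1/19 < 1, the complement has P[∩ A_i^c] ≥ 1 − 1/19 = 18/19 > 0, so some outcome avoids every A_i.

24·p = 1/19 ≈ 0.0526; existence CERTIFIED by the union bound.


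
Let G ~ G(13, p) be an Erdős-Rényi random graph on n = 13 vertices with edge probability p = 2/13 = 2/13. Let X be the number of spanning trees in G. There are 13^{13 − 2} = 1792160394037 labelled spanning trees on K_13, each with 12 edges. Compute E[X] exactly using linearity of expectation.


K_13 has 13^{13 − 2} = 1792160394037 labelled spanning trees.
For each such spanning tree H, let X_H = 1 if all 12 edges of H are present in G. Then P[X_H = 1] = p^{12} = (2/13)^{12} = 4096/23298085122481.
By linearity: E[X] = Σ_H E[X_H] = 1792160394037 · p^{12} = 1792160394037 · 4096/23298085122481 = 4096/13.
Numerically: E[X] ≈ 315.1.

E[X] = 1792160394037 · (2/13)^{12} = 4096/13 ≈ 315.1.


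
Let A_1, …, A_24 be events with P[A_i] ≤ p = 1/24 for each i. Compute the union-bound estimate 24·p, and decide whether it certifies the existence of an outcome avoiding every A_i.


Union bound: P[∪_{i=1}^{24} A_i] ≤ Σ_i P[A_i] ≤ 24·p = 24·(1/24) = 1.
Numerically: 1 ≈ 1.000.
Is 1 < 1? NO.
Since the bound 1 is ≥ 1, the union bound is uninformative here; it does NOT by itself certify existence.

24·p = 1 ≈ 1.000; existence NOT certified by the union bound.


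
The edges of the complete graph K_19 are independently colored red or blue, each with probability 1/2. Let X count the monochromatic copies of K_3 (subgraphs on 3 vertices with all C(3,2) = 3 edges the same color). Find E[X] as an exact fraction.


Let X = Σ_S X_S over the C(19, 3) = 969 subsets S of size 3, where X_S = 1 if the K_3 on S is monochromatic.
For a fixed S, the K_3 on S has C(3, 2) = 3 edges. P[all 3 edges red] = (1/2)^3, and likewise for blue, so P[monochromatic] = 2·(1/2)^3 = 2^{1 − 3} = 1/4.
By linearity of expectation: E[X] = C(19, 3) · 2^{1 − 3} = 969 · 1/4 = 969/4.
Numerically: E[X] ≈ 242.250.

E[X] = C(19,3)·2^(1−C(3,2)) = 969/4 ≈ 242.250.


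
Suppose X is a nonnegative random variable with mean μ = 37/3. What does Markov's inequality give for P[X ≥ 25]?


μ = E[X] = 37/3, a = 25.
Markov: P[X ≥ 25] ≤ μ/a = (37/3)/25 = 37/75.
Numerically: ≈ 0.493.
(Since a = 25 > μ = 12.333, the bound 37/75 is < 1 and informative.)

P[X ≥ 25] ≤ 37/75 ≈ 0.493.


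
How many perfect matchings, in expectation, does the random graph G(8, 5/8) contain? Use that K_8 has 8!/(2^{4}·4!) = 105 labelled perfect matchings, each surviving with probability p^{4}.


K_8 has 8!/(2^{4}·4!) = 105 labelled perfect matchings.
For each such perfect matching H, let X_H = 1 if all 4 edges of H are present in G. Then P[X_H = 1] = p^{4} = (5/8)^{4} = 625/4096.
By linearity of expectation: E[X] = Σ_H E[X_H] = 105 · p^{4} = 105 · 625/4096 = 65625/4096.
Numerically: E[X] ≈ 16.02.

E[X] = 105 · (5/8)^{4} = 65625/4096 ≈ 16.02.


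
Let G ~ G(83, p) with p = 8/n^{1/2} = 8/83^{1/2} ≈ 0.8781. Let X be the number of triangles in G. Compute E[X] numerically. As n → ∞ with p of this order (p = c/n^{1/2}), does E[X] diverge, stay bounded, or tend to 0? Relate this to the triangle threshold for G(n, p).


Number of potential triangles: C(83, 3) = 91881.
Each occurs with probability p³ ≈ (0.8781)³ ≈ 6.771000e-01.
By linearity: E[X] = C(83, 3)·p³ ≈ 91881 · 6.771000e-01 ≈ 62212.6263.
Since α = 1/2 < 1, p = c/n^{1/2} ≫ 1/n is above the triangle threshold p ~ 1/n. Asymptotically E[X] ~ (c³/6)·n^{3(1−α)} = (8³/6)·n^{1.5} → ∞; triangles are abundant w.h.p.

E[X] ≈ 62212.6263; in regime p = Θ(1/n^{1/2}) E[X] diverges (above the triangle threshold p ~ 1/n).


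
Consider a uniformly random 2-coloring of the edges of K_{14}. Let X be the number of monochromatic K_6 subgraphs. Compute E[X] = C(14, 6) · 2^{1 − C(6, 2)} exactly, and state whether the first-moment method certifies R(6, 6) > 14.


E[X] = C(14, 6) · 2^{1 − 15} = 3003 · 2^{−14} = 3003/16384.
As a reduced fraction: E[X] = 3003/16384 ≈ 0.183.
Is E[X] < 1? YES.
Since E[X] < 1, there exists a 2-coloring of K_{14} with no monochromatic K_6; hence R(6, 6) > 14.

E[X] = 3003/16384 ≈ 0.183; E[X] < 1, so R(6, 6) > 14.


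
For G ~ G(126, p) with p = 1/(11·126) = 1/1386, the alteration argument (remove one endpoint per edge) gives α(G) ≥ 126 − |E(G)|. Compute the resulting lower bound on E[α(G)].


E[|E(G)|] = C(126, 2)·p = 7875 · (1/1386) = 125/22.
E[α(G)] ≥ n − E[|E(G)|] = 126 − 125/22 = 2647/22.
Numerically: ≈ 120.3182.
(This is only a lower bound; the true E[α(G)] may be larger.)

E[α(G)] ≥ 2647/22 ≈ 120.3182.


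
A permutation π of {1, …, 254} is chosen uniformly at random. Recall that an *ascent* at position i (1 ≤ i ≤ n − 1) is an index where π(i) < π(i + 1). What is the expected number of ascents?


Write X = Σ X_I over i = 1, …, 253, with X_I the indicator of one ascent.
There are 253 indicators.
For each fixed i, the pair (π(i), π(i+1)) is a uniformly random ordered pair of distinct values from {1, …, 254}; by symmetry P[π(i) < π(i+1)] = 1/2.
By linearity: E[X] = 253 · (1/2) = (254 − 1) · (1/2) = 253/2 ≈ 126.50000.

E[X] = 253/2 = 126.50000.


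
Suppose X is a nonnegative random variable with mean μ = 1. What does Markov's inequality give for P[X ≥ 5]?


μ = E[X] = 1, a = 5.
Markov: P[X ≥ 5] ≤ μ/a = (1)/5 = 1/5.
Numerically: ≈ 0.200000.
(Since a = 5 > μ = 1.000000, the bound 1/5 is < 1 and informative.)

P[X ≥ 5] ≤ 1/5 ≈ 0.200000.


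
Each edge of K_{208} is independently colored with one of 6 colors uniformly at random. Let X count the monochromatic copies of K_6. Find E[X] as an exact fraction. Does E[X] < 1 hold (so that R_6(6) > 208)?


E[X] = C(208, 6) · 6^{1 − 15} = 104579959848 · 6^{−14} = 104579959848/78364164096.
As a reduced fraction: E[X] = 4357498327/3265173504 ≈ 1.33454.
Is E[X] < 1? NO.
Since E[X] ≥ 1, the first-moment bound is inconclusive at n = 208; it does NOT by itself certify R_6(6) > 208.

E[X] = 4357498327/3265173504 ≈ 1.33454; E[X] ≥ 1; first-moment method inconclusive here.


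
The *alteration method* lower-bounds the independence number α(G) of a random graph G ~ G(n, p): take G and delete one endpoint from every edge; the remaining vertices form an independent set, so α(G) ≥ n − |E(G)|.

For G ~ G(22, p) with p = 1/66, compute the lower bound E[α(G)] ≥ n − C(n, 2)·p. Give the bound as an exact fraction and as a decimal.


E[|E(G)|] = C(22, 2)·p = 231 · (1/66) = 7/2.
E[α(G)] ≥ n − E[|E(G)|] = 22 − 7/2 = 37/2.
Numerically: ≈ 18.500.
(This is only a lower bound; the true E[α(G)] may be larger.)

E[α(G)] ≥ 37/2 ≈ 18.500.


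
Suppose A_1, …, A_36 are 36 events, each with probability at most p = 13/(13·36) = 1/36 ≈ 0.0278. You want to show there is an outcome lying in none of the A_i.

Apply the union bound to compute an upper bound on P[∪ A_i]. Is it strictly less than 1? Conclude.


Union bound: P[∪_{i=1}^{36} A_i] ≤ Σ_i P[A_i] ≤ 36·p = 36·(1/36) = 1.
Numerically: 1 ≈ 1.0000.
Is 1 < 1? NO.
Since the bound 1 is ≥ 1, the union bound is uninformative here; it does NOT by itself certify existence.

36·p = 1 ≈ 1.0000; existence NOT certified by the union bound.


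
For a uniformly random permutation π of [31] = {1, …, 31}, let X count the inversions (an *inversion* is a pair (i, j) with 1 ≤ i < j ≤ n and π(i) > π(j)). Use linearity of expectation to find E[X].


Write X = Σ X_I over the C(31, 2) = 465 pairs i < j, with X_I the indicator of one inversion.
There are 465 indicators.
For each fixed pair i < j, the values π(i) and π(j) are two distinct elements of {1, …, 31} in uniformly random order; by symmetry P[π(i) > π(j)] = 1/2.
By linearity: E[X] = 465 · (1/2) = C(31, 2) · (1/2) = 465/2 = 465/2 ≈ 232.50000.

E[X] = 465/2 = 232.50000.


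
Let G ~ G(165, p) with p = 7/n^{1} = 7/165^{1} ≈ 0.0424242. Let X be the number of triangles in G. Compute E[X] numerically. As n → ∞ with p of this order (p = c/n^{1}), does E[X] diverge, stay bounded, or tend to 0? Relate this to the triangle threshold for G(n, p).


Number of potential triangles: C(165, 3) = 735130.
Each occurs with probability p³ ≈ (0.0424242)³ ≈ 7.63558450e-05.
By linearity: E[X] = C(165, 3)·p³ ≈ 735130 · 7.63558450e-05 ≈ 56.131472.
Here α = 1, so p = 7/n is exactly at the triangle threshold p ~ 1/n. Asymptotically E[X] → c³/6 = 7³/6 = 343/6 ≈ 57.166667, a bounded constant. In this regime the triangle count is asymptotically Poisson(c³/6).

E[X] ≈ 56.131472; in regime p = Θ(1/n^{1}) E[X] stays bounded (at the triangle threshold p ~ 1/n).


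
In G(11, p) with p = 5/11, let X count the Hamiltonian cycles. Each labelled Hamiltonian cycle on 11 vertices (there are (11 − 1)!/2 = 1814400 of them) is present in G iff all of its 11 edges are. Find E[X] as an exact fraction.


K_11 has (11 − 1)!/2 = 1814400 labelled Hamiltonian cycles.
For each such Hamiltonian cycle H, let X_H = 1 if all 11 edges of H are present in G. Then P[X_H = 1] = p^{11} = (5/11)^{11} = 48828125/285311670611.
Summing the indicators: E[X] = Σ_H E[X_H] = 1814400 · p^{11} = 1814400 · 48828125/285311670611 = 88593750000000/285311670611.
Numerically: E[X] ≈ 310.5.

E[X] = 1814400 · (5/11)^{11} = 88593750000000/285311670611 ≈ 310.5.


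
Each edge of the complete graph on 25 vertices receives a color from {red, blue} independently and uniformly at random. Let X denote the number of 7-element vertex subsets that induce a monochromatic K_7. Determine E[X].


Let X = Σ_S X_S over the C(25, 7) = 480700 subsets S of size 7, where X_S = 1 if the K_7 on S is monochromatic.
For a fixed S, the K_7 on S has C(7, 2) = 21 edges. P[all 21 edges red] = (1/2)^21, and likewise for blue, so P[monochromatic] = 2·(1/2)^21 = 2^{1 − 21} = 1/1048576.
Summing: E[X] = C(25, 7) · 2^{1 − 21} = 480700 · 1/1048576 = 120175/262144.
Numerically: E[X] ≈ 0.45843.

E[X] = C(25,7)·2^(1−C(7,2)) = 120175/262144 ≈ 0.45843.


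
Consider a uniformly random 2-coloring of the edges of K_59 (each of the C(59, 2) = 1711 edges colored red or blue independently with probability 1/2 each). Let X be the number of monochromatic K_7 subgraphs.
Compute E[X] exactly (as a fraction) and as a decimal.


Let X = Σ_S X_S over the C(59, 7) = 341149446 subsets S of size 7, where X_S = 1 if the K_7 on S is monochromatic.
For a fixed S, the K_7 on S has C(7, 2) = 21 edges. P[all 21 edges red] = (1/2)^21, and likewise for blue, so P[monochromatic] = 2·(1/2)^21 = 2^{1 − 21} = 1/1048576.
By linearity: E[X] = C(59, 7) · 2^{1 − 21} = 341149446 · 1/1048576 = 170574723/524288.
Numerically: E[X] ≈ 325.34546.

E[X] = C(59,7)·2^(1−C(7,2)) = 170574723/524288 ≈ 325.34546.


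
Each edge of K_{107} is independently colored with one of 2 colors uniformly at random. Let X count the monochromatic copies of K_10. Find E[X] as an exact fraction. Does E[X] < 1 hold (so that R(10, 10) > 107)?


E[X] = C(107, 10) · 2^{1 − 45} = 35137373005735 · 2^{−44} = 35137373005735/17592186044416.
As a reduced fraction: E[X] = 35137373005735/17592186044416 ≈ 1.997.
Is E[X] < 1? NO.
Since E[X] ≥ 1, the first-moment bound is inconclusive at n = 107; it does NOT by itself certify R(10, 10) > 107.

E[X] = 35137373005735/17592186044416 ≈ 1.997; E[X] ≥ 1; first-moment method inconclusive here.


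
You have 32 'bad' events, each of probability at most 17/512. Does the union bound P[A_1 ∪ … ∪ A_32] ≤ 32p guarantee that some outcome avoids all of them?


Union bound: P[∪_{i=1}^{32} A_i] ≤ Σ_i P[A_i] ≤ 32·p = 32·(17/512) = 17/16.
Numerically: 17/16 ≈ 1.0625000.
Is 17/16 < 1? NO.
Since the bound 17/16 is ≥ 1, the union bound is uninformative here; it does NOT by itself certify existence.

32·p = 17/16 ≈ 1.0625000; existence NOT certified by the union bound.


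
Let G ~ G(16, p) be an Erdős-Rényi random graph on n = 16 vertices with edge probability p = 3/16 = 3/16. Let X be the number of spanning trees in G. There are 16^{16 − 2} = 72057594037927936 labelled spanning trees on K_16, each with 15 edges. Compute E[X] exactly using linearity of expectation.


K_16 has 16^{16 − 2} = 72057594037927936 labelled spanning trees.
For each such spanning tree H, let X_H = 1 if all 15 edges of H are present in G. Then P[X_H = 1] = p^{15} = (3/16)^{15} = 14348907/1152921504606846976.
By linearity: E[X] = Σ_H E[X_H] = 72057594037927936 · p^{15} = 72057594037927936 · 14348907/1152921504606846976 = 14348907/16.
Numerically: E[X] ≈ 8.97e+05.

E[X] = 72057594037927936 · (3/16)^{15} = 14348907/16 ≈ 8.97e+05.


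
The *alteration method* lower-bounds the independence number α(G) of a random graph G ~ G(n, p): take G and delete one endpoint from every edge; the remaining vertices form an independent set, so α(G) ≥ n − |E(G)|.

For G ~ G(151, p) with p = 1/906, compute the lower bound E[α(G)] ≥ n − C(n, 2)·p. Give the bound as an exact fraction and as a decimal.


E[|E(G)|] = C(151, 2)·p = 11325 · (1/906) = 25/2.
E[α(G)] ≥ n − E[|E(G)|] = 151 − 25/2 = 277/2.
Numerically: ≈ 138.50000.
(This is only a lower bound; the true E[α(G)] may be larger.)

E[α(G)] ≥ 277/2 ≈ 138.50000.


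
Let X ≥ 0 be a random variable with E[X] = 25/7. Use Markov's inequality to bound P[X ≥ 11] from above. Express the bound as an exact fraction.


μ = E[X] = 25/7, a = 11.
Markov: P[X ≥ 11] ≤ μ/a = (25/7)/11 = 25/77.
Numerically: ≈ 0.32468.
(Since a = 11 > μ = 3.57143, the bound 25/77 is < 1 and informative.)

P[X ≥ 11] ≤ 25/77 ≈ 0.32468.


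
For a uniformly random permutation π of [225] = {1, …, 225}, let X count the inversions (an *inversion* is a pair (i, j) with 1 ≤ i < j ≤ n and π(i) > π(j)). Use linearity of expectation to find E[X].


Write X = Σ X_I over the C(225, 2) = 25200 pairs i < j, with X_I the indicator of one inversion.
There are 25200 indicators.
For each fixed pair i < j, the values π(i) and π(j) are two distinct elements of {1, …, 225} in uniformly random order; by symmetry P[π(i) > π(j)] = 1/2.
By linearity: E[X] = 25200 · (1/2) = C(225, 2) · (1/2) = 25200/2 = 12600 ≈ 12600.00000.

E[X] = 12600 = 12600.00000.


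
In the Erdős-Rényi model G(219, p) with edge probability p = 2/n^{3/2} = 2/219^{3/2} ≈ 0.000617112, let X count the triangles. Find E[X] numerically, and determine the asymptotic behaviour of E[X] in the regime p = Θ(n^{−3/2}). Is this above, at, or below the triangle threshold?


Number of potential triangles: C(219, 3) = 1726669.
Each occurs with probability p³ ≈ (0.000617112)³ ≈ 2.35012775e-10.
By linearity: E[X] = C(219, 3)·p³ ≈ 1726669 · 2.35012775e-10 ≈ 0.000406.
Since α = 3/2 > 1, p = c/n^{3/2} = o(1/n) is below the triangle threshold p ~ 1/n. Asymptotically E[X] ~ (c³/6)·n^{3(1−α)} = (2³/6)·n^{-1.5} → 0, so by Markov's inequality G has no triangles w.h.p.

E[X] ≈ 0.000406; in regime p = Θ(1/n^{3/2}) E[X] tends to 0 (below the triangle threshold p ~ 1/n).


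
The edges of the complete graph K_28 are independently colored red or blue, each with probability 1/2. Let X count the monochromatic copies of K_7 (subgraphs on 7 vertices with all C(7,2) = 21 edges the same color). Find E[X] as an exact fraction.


Let X = Σ_S X_S over the C(28, 7) = 1184040 subsets S of size 7, where X_S = 1 if the K_7 on S is monochromatic.
For a fixed S, the K_7 on S has C(7, 2) = 21 edges. P[all 21 edges red] = (1/2)^21, and likewise for blue, so P[monochromatic] = 2·(1/2)^21 = 2^{1 − 21} = 1/1048576.
By linearity of expectation: E[X] = C(28, 7) · 2^{1 − 21} = 1184040 · 1/1048576 = 148005/131072.
Numerically: E[X] ≈ 1.12919.

E[X] = C(28,7)·2^(1−C(7,2)) = 148005/131072 ≈ 1.12919.


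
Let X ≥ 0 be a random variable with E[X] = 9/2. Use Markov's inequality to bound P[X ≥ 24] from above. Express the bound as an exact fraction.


μ = E[X] = 9/2, a = 24.
Markov: P[X ≥ 24] ≤ μ/a = (9/2)/24 = 3/16.
Numerically: ≈ 0.1875.
(Since a = 24 > μ = 4.5000, the bound 3/16 is < 1 and informative.)

P[X ≥ 24] ≤ 3/16 ≈ 0.1875.


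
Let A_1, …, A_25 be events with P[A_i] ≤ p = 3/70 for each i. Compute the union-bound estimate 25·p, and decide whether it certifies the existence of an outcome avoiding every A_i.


Union bound: P[∪_{i=1}^{25} A_i] ≤ Σ_i P[A_i] ≤ 25·p = 25·(3/70) = 15/14.
Numerically: 15/14 ≈ 1.0714.
Is 15/14 < 1? NO.
Since the bound 15/14 is ≥ 1, the union bound is uninformative here; it does NOT by itself certify existence.

25·p = 15/14 ≈ 1.0714; existence NOT certified by the union bound.


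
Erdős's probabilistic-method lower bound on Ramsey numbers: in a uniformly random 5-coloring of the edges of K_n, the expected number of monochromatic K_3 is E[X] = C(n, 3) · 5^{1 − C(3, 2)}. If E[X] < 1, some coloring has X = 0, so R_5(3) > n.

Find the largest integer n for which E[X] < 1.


We need C(n, 3) · 5^{1 − 3} < 1, i.e. C(n, 3) < 5^{3 − 1} = 25.
Check values of n near the boundary:
  n = 3: C(3, 3) = 1; 1 < 25? YES
  n = 4: C(4, 3) = 4; 4 < 25? YES
  n = 5: C(5, 3) = 10; 10 < 25? YES
  n = 6: C(6, 3) = 20; 20 < 25? YES
  n = 7: C(7, 3) = 35; 35 < 25? NO
  n = 8: C(8, 3) = 56; 56 < 25? NO
The largest n with C(n, 3) < 25 is n = 6 (where E[X] = 4/5 ≈ 0.800). Hence R_5(3) > 6, i.e. R_5(3) ≥ 7.

Largest n = 6; hence R_5(3) > 6.


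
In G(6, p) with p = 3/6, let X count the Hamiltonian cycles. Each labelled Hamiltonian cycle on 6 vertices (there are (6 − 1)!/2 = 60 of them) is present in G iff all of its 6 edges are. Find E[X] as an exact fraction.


K_6 has (6 − 1)!/2 = 60 labelled Hamiltonian cycles.
For each such Hamiltonian cycle H, let X_H = 1 if all 6 edges of H are present in G. Then P[X_H = 1] = p^{6} = (1/2)^{6} = 1/64.
Summing the indicators: E[X] = Σ_H E[X_H] = 60 · p^{6} = 60 · 1/64 = 15/16.
Numerically: E[X] ≈ 0.9375.

E[X] = 60 · (1/2)^{6} = 15/16 ≈ 0.9375.


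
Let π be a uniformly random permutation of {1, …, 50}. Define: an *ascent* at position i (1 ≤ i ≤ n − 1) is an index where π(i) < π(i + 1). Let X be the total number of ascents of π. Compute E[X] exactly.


Write X = Σ X_I over i = 1, …, 49, with X_I the indicator of one ascent.
There are 49 indicators.
For each fixed i, the pair (π(i), π(i+1)) is a uniformly random ordered pair of distinct values from {1, …, 50}; by symmetry P[π(i) < π(i+1)] = 1/2.
By linearity: E[X] = 49 · (1/2) = (50 − 1) · (1/2) = 49/2 ≈ 24.500.

E[X] = 49/2 = 24.500.


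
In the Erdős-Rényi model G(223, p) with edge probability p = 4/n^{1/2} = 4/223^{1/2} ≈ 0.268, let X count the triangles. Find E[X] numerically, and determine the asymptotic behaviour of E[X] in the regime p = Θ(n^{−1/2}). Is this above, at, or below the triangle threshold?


Number of potential triangles: C(223, 3) = 1823471.
Each occurs with probability p³ ≈ (0.268)³ ≈ 1.92186e-02.
By linearity: E[X] = C(223, 3)·p³ ≈ 1823471 · 1.92186e-02 ≈ 35044.635.
Since α = 1/2 < 1, p = c/n^{1/2} ≫ 1/n is above the triangle threshold p ~ 1/n. Asymptotically E[X] ~ (c³/6)·n^{3(1−α)} = (4³/6)·n^{1.5} → ∞; triangles are abundant w.h.p.

E[X] ≈ 35044.635; in regime p = Θ(1/n^{1/2}) E[X] diverges (above the triangle threshold p ~ 1/n).


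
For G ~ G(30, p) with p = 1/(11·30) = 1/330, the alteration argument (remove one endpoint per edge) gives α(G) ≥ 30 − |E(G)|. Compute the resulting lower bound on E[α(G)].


E[|E(G)|] = C(30, 2)·p = 435 · (1/330) = 29/22.
E[α(G)] ≥ n − E[|E(G)|] = 30 − 29/22 = 631/22.
Numerically: ≈ 28.6818.
(This is only a lower bound; the true E[α(G)] may be larger.)

E[α(G)] ≥ 631/22 ≈ 28.6818.


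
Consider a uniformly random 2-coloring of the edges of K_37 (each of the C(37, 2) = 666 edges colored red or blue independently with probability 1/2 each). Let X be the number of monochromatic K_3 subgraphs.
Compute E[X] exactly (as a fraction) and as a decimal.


Let X = Σ_S X_S over the C(37, 3) = 7770 subsets S of size 3, where X_S = 1 if the K_3 on S is monochromatic.
For a fixed S, the K_3 on S has C(3, 2) = 3 edges. P[all 3 edges red] = (1/2)^3, and likewise for blue, so P[monochromatic] = 2·(1/2)^3 = 2^{1 − 3} = 1/4.
By linearity of expectation: E[X] = C(37, 3) · 2^{1 − 3} = 7770 · 1/4 = 3885/2.
Numerically: E[X] ≈ 1942.50000.

E[X] = C(37,3)·2^(1−C(3,2)) = 3885/2 ≈ 1942.50000.


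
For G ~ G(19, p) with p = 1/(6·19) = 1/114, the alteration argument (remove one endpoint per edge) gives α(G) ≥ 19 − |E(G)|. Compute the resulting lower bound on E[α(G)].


E[|E(G)|] = C(19, 2)·p = 171 · (1/114) = 3/2.
E[α(G)] ≥ n − E[|E(G)|] = 19 − 3/2 = 35/2.
Numerically: ≈ 17.500000.
(This is only a lower bound; the true E[α(G)] may be larger.)

E[α(G)] ≥ 35/2 ≈ 17.500000.


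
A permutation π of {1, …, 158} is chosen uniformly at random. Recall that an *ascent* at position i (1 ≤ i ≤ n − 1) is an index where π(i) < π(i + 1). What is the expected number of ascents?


Write X = Σ X_I over i = 1, …, 157, with X_I the indicator of one ascent.
There are 157 indicators.
For each fixed i, the pair (π(i), π(i+1)) is a uniformly random ordered pair of distinct values from {1, …, 158}; by symmetry P[π(i) < π(i+1)] = 1/2.
By linearity: E[X] = 157 · (1/2) = (158 − 1) · (1/2) = 157/2 ≈ 78.500.

E[X] = 157/2 = 78.500.


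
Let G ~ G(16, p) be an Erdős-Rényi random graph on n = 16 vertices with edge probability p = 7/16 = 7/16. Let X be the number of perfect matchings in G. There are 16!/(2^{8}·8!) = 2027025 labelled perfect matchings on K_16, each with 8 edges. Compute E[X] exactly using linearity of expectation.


K_16 has 16!/(2^{8}·8!) = 2027025 labelled perfect matchings.
For each such perfect matching H, let X_H = 1 if all 8 edges of H are present in G. Then P[X_H = 1] = p^{8} = (7/16)^{8} = 5764801/4294967296.
Summing the indicators: E[X] = Σ_H E[X_H] = 2027025 · p^{8} = 2027025 · 5764801/4294967296 = 11685395747025/4294967296.
Numerically: E[X] ≈ 2720.72.

E[X] = 2027025 · (7/16)^{8} = 11685395747025/4294967296 ≈ 2720.72.


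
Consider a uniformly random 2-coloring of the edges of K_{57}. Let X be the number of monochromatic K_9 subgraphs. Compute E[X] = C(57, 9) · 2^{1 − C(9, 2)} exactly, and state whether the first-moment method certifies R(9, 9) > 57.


E[X] = C(57, 9) · 2^{1 − 36} = 8996462475 · 2^{−35} = 8996462475/34359738368.
As a reduced fraction: E[X] = 8996462475/34359738368 ≈ 0.2618.
Is E[X] < 1? YES.
Since E[X] < 1, there exists a 2-coloring of K_{57} with no monochromatic K_9; hence R(9, 9) > 57.

E[X] = 8996462475/34359738368 ≈ 0.2618; E[X] < 1, so R(9, 9) > 57.


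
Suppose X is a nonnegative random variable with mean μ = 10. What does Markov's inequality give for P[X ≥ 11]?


μ = E[X] = 10, a = 11.
Markov: P[X ≥ 11] ≤ μ/a = (10)/11 = 10/11.
Numerically: ≈ 0.909091.
(Since a = 11 > μ = 10.000000, the bound 10/11 is < 1 and informative.)

P[X ≥ 11] ≤ 10/11 ≈ 0.909091.


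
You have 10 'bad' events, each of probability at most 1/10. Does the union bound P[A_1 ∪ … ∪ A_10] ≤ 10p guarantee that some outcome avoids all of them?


Union bound: P[∪_{i=1}^{10} A_i] ≤ Σ_i P[A_i] ≤ 10·p = 10·(1/10) = 1.
Numerically: 1 ≈ 1.000.
Is 1 < 1? NO.
Since the bound 1 is ≥ 1, the union bound is uninformative here; it does NOT by itself certify existence.

10·p = 1 ≈ 1.000; existence NOT certified by the union bound.


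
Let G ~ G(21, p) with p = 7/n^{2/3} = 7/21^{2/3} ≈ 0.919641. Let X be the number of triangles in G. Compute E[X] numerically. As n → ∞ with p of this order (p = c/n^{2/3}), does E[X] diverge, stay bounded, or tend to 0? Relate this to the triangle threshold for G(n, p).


Number of potential triangles: C(21, 3) = 1330.
Each occurs with probability p³ ≈ (0.919641)³ ≈ 7.77777778e-01.
By linearity: E[X] = C(21, 3)·p³ ≈ 1330 · 7.77777778e-01 ≈ 1034.444444.
Since α = 2/3 < 1, p = c/n^{2/3} ≫ 1/n is above the triangle threshold p ~ 1/n. Asymptotically E[X] ~ (c³/6)·n^{3(1−α)} = (7³/6)·n^{1} → ∞; triangles are abundant w.h.p.

E[X] ≈ 1034.444444; in regime p = Θ(1/n^{2/3}) E[X] diverges (above the triangle threshold p ~ 1/n).


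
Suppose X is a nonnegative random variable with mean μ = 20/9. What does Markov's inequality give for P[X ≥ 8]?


μ = E[X] = 20/9, a = 8.
Markov: P[X ≥ 8] ≤ μ/a = (20/9)/8 = 5/18.
Numerically: ≈ 0.2778.
(Since a = 8 > μ = 2.2222, the bound 5/18 is < 1 and informative.)

P[X ≥ 8] ≤ 5/18 ≈ 0.2778.


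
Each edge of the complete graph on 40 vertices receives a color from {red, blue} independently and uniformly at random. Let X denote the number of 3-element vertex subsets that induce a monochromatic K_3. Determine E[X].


Let X = Σ_S X_S over the C(40, 3) = 9880 subsets S of size 3, where X_S = 1 if the K_3 on S is monochromatic.
For a fixed S, the K_3 on S has C(3, 2) = 3 edges. P[all 3 edges red] = (1/2)^3, and likewise for blue, so P[monochromatic] = 2·(1/2)^3 = 2^{1 − 3} = 1/4.
Summing: E[X] = C(40, 3) · 2^{1 − 3} = 9880 · 1/4 = 2470.
Numerically: E[X] ≈ 2470.0000.

E[X] = C(40,3)·2^(1−C(3,2)) = 2470 ≈ 2470.0000.


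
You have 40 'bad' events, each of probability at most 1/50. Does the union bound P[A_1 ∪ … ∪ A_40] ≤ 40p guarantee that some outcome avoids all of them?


Union bound: P[∪_{i=1}^{40} A_i] ≤ Σ_i P[A_i] ≤ 40·p = 40·(1/50) = 4/5.
Numerically: 4/5 ≈ 0.8000.
Is 4/5 < 1? YES.
Since P[∪ A_i] ≤ 4/5 < 1, the complement has P[∩ A_i^c] ≥ 1 − 4/5 = 1/5 > 0, so some outcome avoids every A_i.

40·p = 4/5 ≈ 0.8000; existence CERTIFIED by the union bound.


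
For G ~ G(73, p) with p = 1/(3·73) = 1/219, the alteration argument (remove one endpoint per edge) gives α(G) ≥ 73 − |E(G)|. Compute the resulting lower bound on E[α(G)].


E[|E(G)|] = C(73, 2)·p = 2628 · (1/219) = 12.
E[α(G)] ≥ n − E[|E(G)|] = 73 − 12 = 61.
Numerically: ≈ 61.000000.
(This is only a lower bound; the true E[α(G)] may be larger.)

E[α(G)] ≥ 61 ≈ 61.000000.


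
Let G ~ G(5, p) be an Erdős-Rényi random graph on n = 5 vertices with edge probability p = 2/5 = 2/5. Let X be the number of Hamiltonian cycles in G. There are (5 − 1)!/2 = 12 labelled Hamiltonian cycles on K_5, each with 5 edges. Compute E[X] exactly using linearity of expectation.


K_5 has (5 − 1)!/2 = 12 labelled Hamiltonian cycles.
For each such Hamiltonian cycle H, let X_H = 1 if all 5 edges of H are present in G. Then P[X_H = 1] = p^{5} = (2/5)^{5} = 32/3125.
By linearity of expectation: E[X] = Σ_H E[X_H] = 12 · p^{5} = 12 · 32/3125 = 384/3125.
Numerically: E[X] ≈ 0.12288.

E[X] = 12 · (2/5)^{5} = 384/3125 ≈ 0.12288.


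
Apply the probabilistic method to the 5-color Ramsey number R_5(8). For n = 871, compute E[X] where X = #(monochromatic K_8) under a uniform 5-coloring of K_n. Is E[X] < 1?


E[X] = C(871, 8) · 5^{1 − 28} = 7954689371890086540 · 5^{−27} = 7954689371890086540/7450580596923828125.
As a reduced fraction: E[X] = 1590937874378017308/1490116119384765625 ≈ 1.0676603.
Is E[X] < 1? NO.
Since E[X] ≥ 1, the first-moment bound is inconclusive at n = 871; it does NOT by itself certify R_5(8) > 871.

E[X] = 1590937874378017308/1490116119384765625 ≈ 1.0676603; E[X] ≥ 1; first-moment method inconclusive here.


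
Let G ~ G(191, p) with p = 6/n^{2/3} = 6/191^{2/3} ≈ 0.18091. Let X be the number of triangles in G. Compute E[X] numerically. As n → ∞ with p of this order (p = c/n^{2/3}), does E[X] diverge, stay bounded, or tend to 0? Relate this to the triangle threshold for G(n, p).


Number of potential triangles: C(191, 3) = 1143135.
Each occurs with probability p³ ≈ (0.18091)³ ≈ 5.9208903e-03.
By linearity: E[X] = C(191, 3)·p³ ≈ 1143135 · 5.9208903e-03 ≈ 6768.37696.
Since α = 2/3 < 1, p = c/n^{2/3} ≫ 1/n is above the triangle threshold p ~ 1/n. Asymptotically E[X] ~ (c³/6)·n^{3(1−α)} = (6³/6)·n^{1} → ∞; triangles are abundant w.h.p.

E[X] ≈ 6768.37696; in regime p = Θ(1/n^{2/3}) E[X] diverges (above the triangle threshold p ~ 1/n).


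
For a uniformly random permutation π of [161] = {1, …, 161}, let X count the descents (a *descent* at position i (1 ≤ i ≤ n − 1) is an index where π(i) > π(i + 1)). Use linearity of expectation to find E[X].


Write X = Σ X_I over i = 1, …, 160, with X_I the indicator of one descent.
There are 160 indicators.
For each fixed i, the pair (π(i), π(i+1)) is a uniformly random ordered pair of distinct values from {1, …, 161}; by symmetry P[π(i) > π(i+1)] = 1/2.
By linearity: E[X] = 160 · (1/2) = (161 − 1) · (1/2) = 80 ≈ 80.0000.

E[X] = 80 = 80.0000.


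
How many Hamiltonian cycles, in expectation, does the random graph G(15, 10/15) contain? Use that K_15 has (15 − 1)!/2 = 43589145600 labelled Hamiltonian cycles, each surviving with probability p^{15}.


K_15 has (15 − 1)!/2 = 43589145600 labelled Hamiltonian cycles.
For each such Hamiltonian cycle H, let X_H = 1 if all 15 edges of H are present in G. Then P[X_H = 1] = p^{15} = (2/3)^{15} = 32768/14348907.
By linearity of expectation: E[X] = Σ_H E[X_H] = 43589145600 · p^{15} = 43589145600 · 32768/14348907 = 5877897625600/59049.
Numerically: E[X] ≈ 9.9543e+07.

E[X] = 43589145600 · (2/3)^{15} = 5877897625600/59049 ≈ 9.9543e+07.


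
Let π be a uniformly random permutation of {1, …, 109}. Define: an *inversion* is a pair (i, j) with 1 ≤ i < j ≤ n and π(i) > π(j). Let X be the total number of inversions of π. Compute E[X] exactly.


Write X = Σ X_I over the C(109, 2) = 5886 pairs i < j, with X_I the indicator of one inversion.
There are 5886 indicators.
For each fixed pair i < j, the values π(i) and π(j) are two distinct elements of {1, …, 109} in uniformly random order; by symmetry P[π(i) > π(j)] = 1/2.
By linearity: E[X] = 5886 · (1/2) = C(109, 2) · (1/2) = 5886/2 = 2943 ≈ 2943.000.

E[X] = 2943 = 2943.000.


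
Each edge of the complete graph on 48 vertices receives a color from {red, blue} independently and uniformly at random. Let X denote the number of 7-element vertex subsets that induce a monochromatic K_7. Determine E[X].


Let X = Σ_S X_S over the C(48, 7) = 73629072 subsets S of size 7, where X_S = 1 if the K_7 on S is monochromatic.
For a fixed S, the K_7 on S has C(7, 2) = 21 edges. P[all 21 edges red] = (1/2)^21, and likewise for blue, so P[monochromatic] = 2·(1/2)^21 = 2^{1 − 21} = 1/1048576.
By linearity: E[X] = C(48, 7) · 2^{1 − 21} = 73629072 · 1/1048576 = 4601817/65536.
Numerically: E[X] ≈ 70.218155.

E[X] = C(48,7)·2^(1−C(7,2)) = 4601817/65536 ≈ 70.218155.


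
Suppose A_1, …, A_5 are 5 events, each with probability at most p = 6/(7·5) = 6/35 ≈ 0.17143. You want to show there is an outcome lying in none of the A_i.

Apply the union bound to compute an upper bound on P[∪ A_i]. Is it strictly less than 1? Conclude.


Union bound: P[∪_{i=1}^{5} A_i] ≤ Σ_i P[A_i] ≤ 5·p = 5·(6/35) = 6/7.
Numerically: 6/7 ≈ 0.85714.
Is 6/7 < 1? YES.
Since P[∪ A_i] ≤ 6/7 < 1, the complement has P[∩ A_i^c] ≥ 1 − 6/7 = 1/7 > 0, so some outcome avoids every A_i.

5·p = 6/7 ≈ 0.85714; existence CERTIFIED by the union bound.


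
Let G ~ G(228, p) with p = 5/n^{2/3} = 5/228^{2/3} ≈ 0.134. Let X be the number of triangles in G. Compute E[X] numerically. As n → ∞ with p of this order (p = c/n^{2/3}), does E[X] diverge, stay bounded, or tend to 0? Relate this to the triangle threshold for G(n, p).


Number of potential triangles: C(228, 3) = 1949476.
Each occurs with probability p³ ≈ (0.134)³ ≈ 2.40459e-03.
By linearity: E[X] = C(228, 3)·p³ ≈ 1949476 · 2.40459e-03 ≈ 4687.683.
Since α = 2/3 < 1, p = c/n^{2/3} ≫ 1/n is above the triangle threshold p ~ 1/n. Asymptotically E[X] ~ (c³/6)·n^{3(1−α)} = (5³/6)·n^{1} → ∞; triangles are abundant w.h.p.

E[X] ≈ 4687.683; in regime p = Θ(1/n^{2/3}) E[X] diverges (above the triangle threshold p ~ 1/n).


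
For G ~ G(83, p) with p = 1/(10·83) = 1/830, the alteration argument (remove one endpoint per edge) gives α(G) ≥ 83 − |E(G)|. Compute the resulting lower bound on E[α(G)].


E[|E(G)|] = C(83, 2)·p = 3403 · (1/830) = 41/10.
E[α(G)] ≥ n − E[|E(G)|] = 83 − 41/10 = 789/10.
Numerically: ≈ 78.90000.
(This is only a lower bound; the true E[α(G)] may be larger.)

E[α(G)] ≥ 789/10 ≈ 78.90000.


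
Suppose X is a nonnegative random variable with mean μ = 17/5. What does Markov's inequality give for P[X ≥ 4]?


μ = E[X] = 17/5, a = 4.
Markov: P[X ≥ 4] ≤ μ/a = (17/5)/4 = 17/20.
Numerically: ≈ 0.85000.
(Since a = 4 > μ = 3.40000, the bound 17/20 is < 1 and informative.)

P[X ≥ 4] ≤ 17/20 ≈ 0.85000.


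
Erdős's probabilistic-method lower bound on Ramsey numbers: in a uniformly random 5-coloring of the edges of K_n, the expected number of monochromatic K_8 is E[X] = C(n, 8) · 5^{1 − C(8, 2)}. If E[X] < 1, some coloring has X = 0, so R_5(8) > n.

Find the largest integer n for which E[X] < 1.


We need C(n, 8) · 5^{1 − 28} < 1, i.e. C(n, 8) < 5^{28 − 1} = 7450580596923828125.
Check values of n near the boundary:
  n = 860: C(860, 8) = 7182671140665308145; 7182671140665308145 < 7450580596923828125? YES
  n = 861: C(861, 8) = 7250034996615275865; 7250034996615275865 < 7450580596923828125? YES
  n = 862: C(862, 8) = 7317951015318931845; 7317951015318931845 < 7450580596923828125? YES
  n = 863: C(863, 8) = 7386423071602617757; 7386423071602617757 < 7450580596923828125? YES
  n = 864: C(864, 8) = 7455455062926006708; 7455455062926006708 < 7450580596923828125? NO
The largest n with C(n, 8) < 7450580596923828125 is n = 863 (where E[X] = 7386423071602617757/7450580596923828125 ≈ 0.9913889). Hence R_5(8) > 863, i.e. R_5(8) ≥ 864.

Largest n = 863; hence R_5(8) > 863.


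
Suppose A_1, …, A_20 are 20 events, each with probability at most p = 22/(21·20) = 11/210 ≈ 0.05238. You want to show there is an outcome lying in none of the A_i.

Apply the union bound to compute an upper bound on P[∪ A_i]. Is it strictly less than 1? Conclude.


Union bound: P[∪_{i=1}^{20} A_i] ≤ Σ_i P[A_i] ≤ 20·p = 20·(11/210) = 22/21.
Numerically: 22/21 ≈ 1.04762.
Is 22/21 < 1? NO.
Since the bound 22/21 is ≥ 1, the union bound is uninformative here; it does NOT by itself certify existence.

20·p = 22/21 ≈ 1.04762; existence NOT certified by the union bound.


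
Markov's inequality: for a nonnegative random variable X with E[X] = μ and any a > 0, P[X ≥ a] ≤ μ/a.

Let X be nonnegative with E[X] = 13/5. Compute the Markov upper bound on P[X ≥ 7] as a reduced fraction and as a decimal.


μ = E[X] = 13/5, a = 7.
Markov: P[X ≥ 7] ≤ μ/a = (13/5)/7 = 13/35.
Numerically: ≈ 0.371429.
(Since a = 7 > μ = 2.600000, the bound 13/35 is < 1 and informative.)

P[X ≥ 7] ≤ 13/35 ≈ 0.371429.


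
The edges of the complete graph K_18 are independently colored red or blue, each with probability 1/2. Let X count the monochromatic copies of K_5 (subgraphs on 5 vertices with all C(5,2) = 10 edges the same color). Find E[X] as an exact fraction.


Let X = Σ_S X_S over the C(18, 5) = 8568 subsets S of size 5, where X_S = 1 if the K_5 on S is monochromatic.
For a fixed S, the K_5 on S has C(5, 2) = 10 edges. P[all 10 edges red] = (1/2)^10, and likewise for blue, so P[monochromatic] = 2·(1/2)^10 = 2^{1 − 10} = 1/512.
Summing: E[X] = C(18, 5) · 2^{1 − 10} = 8568 · 1/512 = 1071/64.
Numerically: E[X] ≈ 16.73438.

E[X] = C(18,5)·2^(1−C(5,2)) = 1071/64 ≈ 16.73438.


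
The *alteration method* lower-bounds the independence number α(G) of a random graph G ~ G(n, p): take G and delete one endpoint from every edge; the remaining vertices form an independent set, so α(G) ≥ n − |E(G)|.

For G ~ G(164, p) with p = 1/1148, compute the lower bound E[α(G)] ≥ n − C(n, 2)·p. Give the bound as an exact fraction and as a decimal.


E[|E(G)|] = C(164, 2)·p = 13366 · (1/1148) = 163/14.
E[α(G)] ≥ n − E[|E(G)|] = 164 − 163/14 = 2133/14.
Numerically: ≈ 152.357.
(This is only a lower bound; the true E[α(G)] may be larger.)

E[α(G)] ≥ 2133/14 ≈ 152.357.
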